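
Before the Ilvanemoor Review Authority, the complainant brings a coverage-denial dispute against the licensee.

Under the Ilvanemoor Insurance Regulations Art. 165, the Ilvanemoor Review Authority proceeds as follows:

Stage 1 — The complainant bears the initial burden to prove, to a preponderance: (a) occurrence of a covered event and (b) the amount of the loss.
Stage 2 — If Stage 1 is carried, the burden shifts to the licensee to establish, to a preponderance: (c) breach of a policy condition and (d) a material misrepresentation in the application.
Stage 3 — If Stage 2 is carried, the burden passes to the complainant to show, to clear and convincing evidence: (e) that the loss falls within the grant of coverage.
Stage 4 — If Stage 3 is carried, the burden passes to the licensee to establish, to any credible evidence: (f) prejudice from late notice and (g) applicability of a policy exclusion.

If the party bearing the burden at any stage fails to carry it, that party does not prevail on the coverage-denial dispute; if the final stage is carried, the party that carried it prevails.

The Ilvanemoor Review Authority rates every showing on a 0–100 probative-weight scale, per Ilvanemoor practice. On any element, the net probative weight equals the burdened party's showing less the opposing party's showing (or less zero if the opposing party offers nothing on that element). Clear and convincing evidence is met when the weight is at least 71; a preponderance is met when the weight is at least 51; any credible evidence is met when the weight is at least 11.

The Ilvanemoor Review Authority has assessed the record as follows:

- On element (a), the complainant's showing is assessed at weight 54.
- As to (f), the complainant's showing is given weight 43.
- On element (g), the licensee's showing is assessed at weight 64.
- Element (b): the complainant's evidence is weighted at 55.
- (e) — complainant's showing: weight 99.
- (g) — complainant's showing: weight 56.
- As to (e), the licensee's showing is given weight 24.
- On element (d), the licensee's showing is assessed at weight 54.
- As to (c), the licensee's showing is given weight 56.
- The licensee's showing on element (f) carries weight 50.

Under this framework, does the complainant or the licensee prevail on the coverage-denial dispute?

complainant

At Stage 1 the complainant must meet a preponderance (weight is at least 51): on (a) the weight is 54, ≥ 51, so (a) meets the standard; on (b) the weight is 55, ≥ 51, so (b) meets the standard.
  Stage 1 carried; the burden shifts to the licensee.
At Stage 2 the licensee must meet a preponderance (weight is at least 51): on (c) the weight is 56, ≥ 51, so (c) meets the standard; on (d) the weight is 54, which does reach 51, so (d) meets the standard.
  Stage 2 carried; the burden shifts to the complainant.
At Stage 3 the complainant must meet clear and convincing evidence (weight is at least 71): on (e) the weight is 99 less the opposing 24 gives net 75, ≥ 71, so (e) meets the standard.
  Stage 3 is satisfied; the onus moves to the licensee.
At Stage 4 the licensee must meet any credible evidence (weight is at least 11): on (f) the weight is 50 less the opposing 43 gives net 7, which does not reach 11, so (f) does not meet the standard; on (g) the weight is 64 less the opposing 56 gives net 8, < 11, so (g) does not meet the standard.
  The licensee does not carry Stage 4.
So the complainant prevails.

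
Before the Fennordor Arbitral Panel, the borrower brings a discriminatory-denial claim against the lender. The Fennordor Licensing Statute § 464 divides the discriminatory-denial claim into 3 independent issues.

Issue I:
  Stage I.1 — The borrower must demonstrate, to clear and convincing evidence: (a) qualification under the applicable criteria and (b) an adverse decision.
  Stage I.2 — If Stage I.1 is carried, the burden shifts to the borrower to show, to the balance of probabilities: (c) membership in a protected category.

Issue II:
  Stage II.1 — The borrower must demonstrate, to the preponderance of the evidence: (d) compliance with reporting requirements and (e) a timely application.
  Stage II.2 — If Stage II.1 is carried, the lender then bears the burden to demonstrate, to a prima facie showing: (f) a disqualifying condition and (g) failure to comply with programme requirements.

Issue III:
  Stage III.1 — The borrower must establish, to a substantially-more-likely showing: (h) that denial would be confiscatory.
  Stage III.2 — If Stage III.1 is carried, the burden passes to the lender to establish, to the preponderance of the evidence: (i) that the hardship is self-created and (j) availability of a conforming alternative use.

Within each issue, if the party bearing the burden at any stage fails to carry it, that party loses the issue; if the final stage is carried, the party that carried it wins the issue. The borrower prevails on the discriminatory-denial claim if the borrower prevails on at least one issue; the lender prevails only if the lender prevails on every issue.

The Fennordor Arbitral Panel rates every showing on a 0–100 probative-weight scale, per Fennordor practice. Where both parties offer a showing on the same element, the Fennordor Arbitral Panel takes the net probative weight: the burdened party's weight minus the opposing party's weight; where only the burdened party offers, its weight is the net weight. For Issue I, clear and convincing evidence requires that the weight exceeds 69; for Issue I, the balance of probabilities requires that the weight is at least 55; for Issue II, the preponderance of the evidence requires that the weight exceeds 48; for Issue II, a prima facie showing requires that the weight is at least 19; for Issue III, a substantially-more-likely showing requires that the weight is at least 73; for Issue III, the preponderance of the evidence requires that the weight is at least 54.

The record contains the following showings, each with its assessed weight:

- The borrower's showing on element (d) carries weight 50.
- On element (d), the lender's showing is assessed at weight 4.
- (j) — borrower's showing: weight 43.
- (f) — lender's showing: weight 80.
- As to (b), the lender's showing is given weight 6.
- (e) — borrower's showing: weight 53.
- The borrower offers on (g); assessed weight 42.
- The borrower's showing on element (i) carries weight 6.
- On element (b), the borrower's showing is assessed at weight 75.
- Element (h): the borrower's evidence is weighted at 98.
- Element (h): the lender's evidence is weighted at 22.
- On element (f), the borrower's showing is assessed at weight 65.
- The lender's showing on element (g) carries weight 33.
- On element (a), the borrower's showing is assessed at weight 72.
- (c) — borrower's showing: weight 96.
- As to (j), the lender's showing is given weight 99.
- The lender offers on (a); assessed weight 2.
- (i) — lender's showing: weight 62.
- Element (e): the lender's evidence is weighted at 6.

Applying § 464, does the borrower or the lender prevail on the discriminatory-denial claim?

lender

— Issue I —
Stage I.1 (borrower, clear and convincing evidence, weight exceeds 69): (a) net 72−2=70 > 69 — meets; (b) net 75−6=69 ≤ 69 — fails.
  The borrower does not carry Stage I.1.
So the lender prevails on this issue.
— Issue II —
Stage II.1 (borrower, the preponderance of the evidence, weight exceeds 48): (d) net 50−4=46 ≤ 48 — fails; (e) net 53−6=47 ≤ 48 — fails.
  The borrower does not carry Stage II.1.
The analysis ends at Stage II.1; the lender prevails on this issue.
— Issue III —
Stage III.1 — burden on borrower; standard: a substantially-more-likely showing (weight is at least 73).
    (h): 98 − 22 = 76 ≥ 73 [met]
  All elements met. The burden passes to the lender.
Stage III.2 — burden on lender; standard: the preponderance of the evidence (weight is at least 54).
    (i): 62 − 6 = 56 ≥ 54 [met]
    (j): 99 − 43 = 56 ≥ 54 [met]
  All elements met at the final stage.
Every stage carried; the lender prevails on this issue.
Per-issue: Issue I → lender; Issue II → lender; Issue III → lender. The borrower must prevail on at least one issue; overall, the lender prevails.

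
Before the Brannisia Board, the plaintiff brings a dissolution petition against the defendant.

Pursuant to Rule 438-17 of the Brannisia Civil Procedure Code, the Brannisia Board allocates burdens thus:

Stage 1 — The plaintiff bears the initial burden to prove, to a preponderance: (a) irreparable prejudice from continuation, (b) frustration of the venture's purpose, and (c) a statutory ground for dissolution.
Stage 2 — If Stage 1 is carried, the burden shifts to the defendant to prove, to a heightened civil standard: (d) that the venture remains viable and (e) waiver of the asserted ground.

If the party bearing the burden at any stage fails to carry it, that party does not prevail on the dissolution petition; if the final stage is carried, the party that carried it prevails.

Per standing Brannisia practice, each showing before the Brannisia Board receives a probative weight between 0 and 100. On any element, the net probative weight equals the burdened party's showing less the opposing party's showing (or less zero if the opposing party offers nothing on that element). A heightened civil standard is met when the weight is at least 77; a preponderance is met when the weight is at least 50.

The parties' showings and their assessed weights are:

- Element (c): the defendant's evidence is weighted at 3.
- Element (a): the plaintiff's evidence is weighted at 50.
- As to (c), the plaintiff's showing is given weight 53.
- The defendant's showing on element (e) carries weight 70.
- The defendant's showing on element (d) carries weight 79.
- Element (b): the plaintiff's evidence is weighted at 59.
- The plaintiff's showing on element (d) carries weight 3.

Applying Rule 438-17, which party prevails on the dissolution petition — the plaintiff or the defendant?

plaintiff

Stage 1 — burden on plaintiff; standard: a preponderance (weight is at least 50).
    (a): 50 ≥ 50 [met]
    (b): 59 ≥ 50 [met]
    (c): 53 − 3 = 50 ≥ 50 [met]
  The plaintiff carries Stage 1; the defendant now bears the burden.
Stage 2 — burden on defendant; standard: a heightened civil standard (weight is at least 77).
    (d): 79 − 3 = 76 < 77 [not met]
    (e): 70 < 77 [not met]
  Stage 2 not carried; the defendant fails its burden.
So the plaintiff prevails.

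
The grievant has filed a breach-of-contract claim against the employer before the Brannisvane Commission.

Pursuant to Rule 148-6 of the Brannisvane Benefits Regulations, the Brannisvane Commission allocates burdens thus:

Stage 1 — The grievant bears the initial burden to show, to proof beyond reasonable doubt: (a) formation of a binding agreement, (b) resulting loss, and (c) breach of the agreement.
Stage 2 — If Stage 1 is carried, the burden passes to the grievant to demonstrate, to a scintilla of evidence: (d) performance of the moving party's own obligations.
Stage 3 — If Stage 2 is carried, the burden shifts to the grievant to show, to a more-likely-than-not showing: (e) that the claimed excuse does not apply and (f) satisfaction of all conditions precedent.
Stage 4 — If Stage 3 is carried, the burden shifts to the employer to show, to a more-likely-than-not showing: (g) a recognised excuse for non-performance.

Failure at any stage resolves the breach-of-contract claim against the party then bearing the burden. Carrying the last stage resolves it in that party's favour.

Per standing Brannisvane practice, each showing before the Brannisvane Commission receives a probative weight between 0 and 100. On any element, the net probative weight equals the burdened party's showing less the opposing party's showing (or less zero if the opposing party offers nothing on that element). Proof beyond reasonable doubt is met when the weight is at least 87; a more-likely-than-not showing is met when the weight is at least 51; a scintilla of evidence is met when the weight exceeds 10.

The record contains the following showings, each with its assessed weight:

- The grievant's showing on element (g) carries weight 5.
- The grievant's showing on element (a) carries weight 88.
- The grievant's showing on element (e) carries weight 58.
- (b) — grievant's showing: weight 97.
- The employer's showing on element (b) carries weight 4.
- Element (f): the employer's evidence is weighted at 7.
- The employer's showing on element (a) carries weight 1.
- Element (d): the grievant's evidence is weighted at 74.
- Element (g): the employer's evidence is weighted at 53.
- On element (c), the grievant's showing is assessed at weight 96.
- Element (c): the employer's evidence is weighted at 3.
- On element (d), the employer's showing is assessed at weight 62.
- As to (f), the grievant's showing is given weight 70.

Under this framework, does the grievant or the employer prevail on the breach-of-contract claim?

grievant

Stage 1 (grievant, proof beyond reasonable doubt, weight is at least 87): (a) net 88−1=87 ≥ 87 — meets; (b) net 97−4=93 ≥ 87 — meets; (c) net 96−3=93 ≥ 87 — meets.
  Stage 1 is satisfied; the grievant continues to bear the burden.
Stage 2 (grievant, a scintilla of evidence, weight exceeds 10): (d) net 74−62=12 > 10 — meets.
  Stage 2 is satisfied; the grievant continues to bear the burden.
Stage 3 (grievant, a more-likely-than-not showing, weight is at least 51): (e) 58 ≥ 51 — meets; (f) net 70−7=63 ≥ 51 — meets.
  Stage 3 carried; the burden shifts to the employer.
Stage 4 (employer, a more-likely-than-not showing, weight is at least 51): (g) net 53−5=48 < 51 — fails.
  The employer does not carry Stage 4.
The analysis ends at Stage 4; the grievant prevails.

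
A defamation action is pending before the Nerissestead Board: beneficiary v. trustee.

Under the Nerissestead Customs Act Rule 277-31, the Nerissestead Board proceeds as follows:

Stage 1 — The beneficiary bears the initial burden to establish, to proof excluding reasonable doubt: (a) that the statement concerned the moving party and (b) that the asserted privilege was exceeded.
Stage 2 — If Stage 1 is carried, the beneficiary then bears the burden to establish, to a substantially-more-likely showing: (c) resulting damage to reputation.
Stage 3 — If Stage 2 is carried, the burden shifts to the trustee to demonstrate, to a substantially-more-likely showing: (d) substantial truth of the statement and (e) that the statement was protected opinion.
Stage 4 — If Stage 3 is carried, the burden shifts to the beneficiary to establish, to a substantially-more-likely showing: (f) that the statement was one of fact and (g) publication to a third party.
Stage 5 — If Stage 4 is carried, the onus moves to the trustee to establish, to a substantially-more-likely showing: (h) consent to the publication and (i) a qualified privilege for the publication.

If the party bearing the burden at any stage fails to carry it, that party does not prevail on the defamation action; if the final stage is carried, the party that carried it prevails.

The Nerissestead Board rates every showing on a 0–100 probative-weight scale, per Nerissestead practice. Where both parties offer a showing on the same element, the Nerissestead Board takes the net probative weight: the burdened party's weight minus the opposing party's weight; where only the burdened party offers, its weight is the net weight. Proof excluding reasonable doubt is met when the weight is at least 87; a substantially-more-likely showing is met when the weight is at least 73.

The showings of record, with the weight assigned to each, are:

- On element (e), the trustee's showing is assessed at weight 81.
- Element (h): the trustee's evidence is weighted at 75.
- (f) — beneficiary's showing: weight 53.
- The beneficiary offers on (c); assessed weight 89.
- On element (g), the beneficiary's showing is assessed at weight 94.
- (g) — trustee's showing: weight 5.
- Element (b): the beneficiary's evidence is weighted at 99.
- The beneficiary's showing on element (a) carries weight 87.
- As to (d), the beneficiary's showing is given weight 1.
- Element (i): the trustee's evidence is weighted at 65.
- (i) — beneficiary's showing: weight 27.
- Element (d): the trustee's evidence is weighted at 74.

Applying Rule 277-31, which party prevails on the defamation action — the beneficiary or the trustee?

Stage 1 — burden on beneficiary; standard: proof excluding reasonable doubt (weight is at least 87).
    (a): 87 ≥ 87 [met]
    (b): 99 ≥ 87 [met]
  Stage 1 is satisfied; the beneficiary continues to bear the burden.
Stage 2 — burden on beneficiary; standard: a substantially-more-likely showing (weight is at least 73).
    (c): 89 ≥ 73 [met]
  Stage 2 is satisfied; the onus moves to the trustee.
Stage 3 — burden on trustee; standard: a substantially-more-likely showing (weight is at least 73).
    (d): 74 − 1 = 73 ≥ 73 [met]
    (e): 81 ≥ 73 [met]
  All elements met. The burden passes to the beneficiary.
Stage 4 — burden on beneficiary; standard: a substantially-more-likely showing (weight is at least 73).
    (f): 53 < 73 [not met]
    (g): 94 − 5 = 89 ≥ 73 [met]
  Stage 4 not carried; the beneficiary fails its burden.
So the trustee prevails.

trustee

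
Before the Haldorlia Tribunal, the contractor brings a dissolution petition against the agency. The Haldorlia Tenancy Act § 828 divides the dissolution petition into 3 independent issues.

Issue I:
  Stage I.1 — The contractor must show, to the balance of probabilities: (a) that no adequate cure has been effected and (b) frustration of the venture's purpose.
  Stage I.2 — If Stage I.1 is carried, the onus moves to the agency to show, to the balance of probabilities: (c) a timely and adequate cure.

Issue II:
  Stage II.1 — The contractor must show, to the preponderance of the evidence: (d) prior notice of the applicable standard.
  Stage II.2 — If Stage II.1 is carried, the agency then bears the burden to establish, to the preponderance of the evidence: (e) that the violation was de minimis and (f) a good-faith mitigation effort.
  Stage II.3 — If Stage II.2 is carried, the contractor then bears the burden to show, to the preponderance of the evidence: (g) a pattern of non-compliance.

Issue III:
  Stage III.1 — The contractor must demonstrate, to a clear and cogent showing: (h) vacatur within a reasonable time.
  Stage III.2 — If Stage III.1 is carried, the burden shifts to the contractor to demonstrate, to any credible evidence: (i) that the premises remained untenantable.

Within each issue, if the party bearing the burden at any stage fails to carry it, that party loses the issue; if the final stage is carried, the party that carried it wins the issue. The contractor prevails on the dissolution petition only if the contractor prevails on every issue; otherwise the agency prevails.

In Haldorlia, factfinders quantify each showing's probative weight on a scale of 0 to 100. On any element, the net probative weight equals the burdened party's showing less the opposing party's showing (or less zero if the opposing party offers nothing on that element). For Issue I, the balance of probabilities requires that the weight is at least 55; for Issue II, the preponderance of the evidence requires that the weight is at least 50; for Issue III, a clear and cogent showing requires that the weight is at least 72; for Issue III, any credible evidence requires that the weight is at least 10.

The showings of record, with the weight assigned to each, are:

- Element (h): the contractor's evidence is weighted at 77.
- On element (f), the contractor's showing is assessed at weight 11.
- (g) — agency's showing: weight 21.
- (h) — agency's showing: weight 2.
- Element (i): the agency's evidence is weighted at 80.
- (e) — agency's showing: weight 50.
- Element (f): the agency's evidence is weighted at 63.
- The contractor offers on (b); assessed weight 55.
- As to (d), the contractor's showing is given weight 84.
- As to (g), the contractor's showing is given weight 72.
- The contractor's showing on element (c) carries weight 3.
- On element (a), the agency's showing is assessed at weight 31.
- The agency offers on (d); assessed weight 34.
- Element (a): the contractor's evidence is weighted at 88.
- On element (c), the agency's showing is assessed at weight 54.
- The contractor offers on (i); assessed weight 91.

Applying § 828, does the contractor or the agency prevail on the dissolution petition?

contractor

— Issue I —
Stage I.1 — burden on contractor; standard: the balance of probabilities (weight is at least 55).
    (a): 88 − 31 = 57 ≥ 55 [met]
    (b): 55 ≥ 55 [met]
  Stage I.1 is satisfied; the onus moves to the agency.
Stage I.2 — burden on agency; standard: the balance of probabilities (weight is at least 55).
    (c): 54 − 3 = 51 < 55 [not met]
  Not every element is met, so the agency fails to carry Stage I.2.
The contractor prevails on this issue.
— Issue II —
Stage II.1 — burden on contractor; standard: the preponderance of the evidence (weight is at least 50).
    (d): 84 − 34 = 50 ≥ 50 [met]
  All elements met. The burden passes to the agency.
Stage II.2 — burden on agency; standard: the preponderance of the evidence (weight is at least 50).
    (e): 50 ≥ 50 [met]
    (f): 63 − 11 = 52 ≥ 50 [met]
  Stage II.2 carried; the burden shifts to the contractor.
Stage II.3 — burden on contractor; standard: the preponderance of the evidence (weight is at least 50).
    (g): 72 − 21 = 51 ≥ 50 [met]
  All elements met at the final stage.
Every stage carried; the contractor prevails on this issue.
— Issue III —
Stage III.1 (contractor, a clear and cogent showing, weight is at least 72): (h) net 77−2=75 ≥ 72 — meets.
  Stage III.1 is satisfied; the contractor continues to bear the burden.
Stage III.2 (contractor, any credible evidence, weight is at least 10): (i) net 91−80=11 ≥ 10 — meets.
  The contractor carries the last stage.
Every stage carried; the contractor prevails on this issue.
Per-issue: Issue I → contractor; Issue II → contractor; Issue III → contractor. The contractor must prevail on every issue; overall, the contractor prevails.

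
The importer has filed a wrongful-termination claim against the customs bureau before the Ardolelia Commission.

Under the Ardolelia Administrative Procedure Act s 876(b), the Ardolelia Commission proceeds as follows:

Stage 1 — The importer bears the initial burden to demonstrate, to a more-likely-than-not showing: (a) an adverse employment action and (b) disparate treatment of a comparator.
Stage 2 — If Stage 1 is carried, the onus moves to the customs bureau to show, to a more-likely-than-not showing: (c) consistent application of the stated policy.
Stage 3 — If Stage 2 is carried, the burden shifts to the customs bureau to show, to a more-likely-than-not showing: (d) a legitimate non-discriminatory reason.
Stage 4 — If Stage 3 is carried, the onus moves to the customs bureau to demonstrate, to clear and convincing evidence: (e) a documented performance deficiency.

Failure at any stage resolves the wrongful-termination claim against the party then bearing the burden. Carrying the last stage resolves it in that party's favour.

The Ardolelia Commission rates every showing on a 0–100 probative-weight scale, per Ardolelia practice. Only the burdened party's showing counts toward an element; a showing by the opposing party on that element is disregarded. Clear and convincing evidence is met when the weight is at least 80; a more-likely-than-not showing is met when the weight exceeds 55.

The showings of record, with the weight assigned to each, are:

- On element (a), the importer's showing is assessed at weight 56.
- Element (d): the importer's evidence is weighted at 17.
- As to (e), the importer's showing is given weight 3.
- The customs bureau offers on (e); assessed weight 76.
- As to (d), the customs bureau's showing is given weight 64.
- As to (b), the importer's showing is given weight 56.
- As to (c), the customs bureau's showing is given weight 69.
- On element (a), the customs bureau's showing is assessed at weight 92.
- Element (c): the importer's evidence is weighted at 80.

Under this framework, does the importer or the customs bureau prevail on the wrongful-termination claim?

Stage 1 — burden on importer; standard: a more-likely-than-not showing (weight exceeds 55).
    (a): 56 (customs bureau's 92 disregarded) > 55 [met]
    (b): 56 > 55 [met]
  Stage 1 is satisfied; the onus moves to the customs bureau.
Stage 2 — burden on customs bureau; standard: a more-likely-than-not showing (weight exceeds 55).
    (c): 69 (importer's 80 disregarded) > 55 [met]
  All elements met. The customs bureau retains the burden for Stage 3.
Stage 3 — burden on customs bureau; standard: a more-likely-than-not showing (weight exceeds 55).
    (d): 64 (importer's 17 disregarded) > 55 [met]
  All elements met. The customs bureau retains the burden for Stage 4.
Stage 4 — burden on customs bureau; standard: clear and convincing evidence (weight is at least 80).
    (e): 76 (importer's 3 disregarded) < 80 [not met]
  The customs bureau does not carry Stage 4.
The importer prevails.

importer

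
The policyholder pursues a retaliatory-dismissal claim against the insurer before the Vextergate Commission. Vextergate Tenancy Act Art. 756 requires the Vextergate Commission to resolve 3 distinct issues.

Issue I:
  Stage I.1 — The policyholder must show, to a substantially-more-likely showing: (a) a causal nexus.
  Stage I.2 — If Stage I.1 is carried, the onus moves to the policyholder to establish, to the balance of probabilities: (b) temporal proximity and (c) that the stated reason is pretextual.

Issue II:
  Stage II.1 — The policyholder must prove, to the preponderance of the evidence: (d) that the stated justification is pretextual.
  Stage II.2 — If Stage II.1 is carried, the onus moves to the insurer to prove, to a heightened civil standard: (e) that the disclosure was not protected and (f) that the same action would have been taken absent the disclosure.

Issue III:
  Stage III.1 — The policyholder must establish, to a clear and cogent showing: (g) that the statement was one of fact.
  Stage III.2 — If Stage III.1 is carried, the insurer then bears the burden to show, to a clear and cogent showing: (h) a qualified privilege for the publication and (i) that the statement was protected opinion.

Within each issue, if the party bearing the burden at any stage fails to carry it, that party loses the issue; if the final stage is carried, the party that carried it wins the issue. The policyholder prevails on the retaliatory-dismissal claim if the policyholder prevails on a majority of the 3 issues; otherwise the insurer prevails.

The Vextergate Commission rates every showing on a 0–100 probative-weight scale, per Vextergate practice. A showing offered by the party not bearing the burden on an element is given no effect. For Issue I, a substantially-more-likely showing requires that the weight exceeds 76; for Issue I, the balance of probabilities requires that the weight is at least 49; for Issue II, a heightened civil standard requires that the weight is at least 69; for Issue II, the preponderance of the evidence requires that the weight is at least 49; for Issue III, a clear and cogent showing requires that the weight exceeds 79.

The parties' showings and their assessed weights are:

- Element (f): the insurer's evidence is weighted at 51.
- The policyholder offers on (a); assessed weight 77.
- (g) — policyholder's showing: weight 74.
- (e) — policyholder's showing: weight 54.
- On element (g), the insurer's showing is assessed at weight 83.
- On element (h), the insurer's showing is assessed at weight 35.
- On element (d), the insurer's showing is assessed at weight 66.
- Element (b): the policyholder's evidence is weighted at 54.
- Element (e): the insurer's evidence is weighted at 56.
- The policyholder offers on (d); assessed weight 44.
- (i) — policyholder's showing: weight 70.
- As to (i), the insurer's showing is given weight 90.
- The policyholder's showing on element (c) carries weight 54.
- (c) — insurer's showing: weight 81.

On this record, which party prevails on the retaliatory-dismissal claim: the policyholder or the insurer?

insurer

— Issue I —
Stage I.1 — burden on policyholder; standard: a substantially-more-likely showing (weight exceeds 76).
    (a): 77 > 76 [met]
  Stage I.1 carried; the burden remains with the policyholder.
Stage I.2 — burden on policyholder; standard: the balance of probabilities (weight is at least 49).
    (b): 54 ≥ 49 [met]
    (c): 54 (insurer's 81 disregarded) ≥ 49 [met]
  Stage I.2 carried; the final stage is satisfied.
All stages carried — the policyholder prevails on this issue.
— Issue II —
Stage II.1 — burden on policyholder; standard: the preponderance of the evidence (weight is at least 49).
    (d): 44 (insurer's 66 disregarded) < 49 [not met]
  Not every element is met, so the policyholder fails to carry Stage II.1.
The analysis ends at Stage II.1; the insurer prevails on this issue.
— Issue III —
Stage III.1 — burden on policyholder; standard: a clear and cogent showing (weight exceeds 79).
    (g): 74 (insurer's 83 disregarded) ≤ 79 [not met]
  The policyholder does not carry Stage III.1.
The analysis ends at Stage III.1; the insurer prevails on this issue.
Per-issue: Issue I → policyholder; Issue II → insurer; Issue III → insurer. The policyholder must prevail on a majority of issues; overall, the insurer prevails.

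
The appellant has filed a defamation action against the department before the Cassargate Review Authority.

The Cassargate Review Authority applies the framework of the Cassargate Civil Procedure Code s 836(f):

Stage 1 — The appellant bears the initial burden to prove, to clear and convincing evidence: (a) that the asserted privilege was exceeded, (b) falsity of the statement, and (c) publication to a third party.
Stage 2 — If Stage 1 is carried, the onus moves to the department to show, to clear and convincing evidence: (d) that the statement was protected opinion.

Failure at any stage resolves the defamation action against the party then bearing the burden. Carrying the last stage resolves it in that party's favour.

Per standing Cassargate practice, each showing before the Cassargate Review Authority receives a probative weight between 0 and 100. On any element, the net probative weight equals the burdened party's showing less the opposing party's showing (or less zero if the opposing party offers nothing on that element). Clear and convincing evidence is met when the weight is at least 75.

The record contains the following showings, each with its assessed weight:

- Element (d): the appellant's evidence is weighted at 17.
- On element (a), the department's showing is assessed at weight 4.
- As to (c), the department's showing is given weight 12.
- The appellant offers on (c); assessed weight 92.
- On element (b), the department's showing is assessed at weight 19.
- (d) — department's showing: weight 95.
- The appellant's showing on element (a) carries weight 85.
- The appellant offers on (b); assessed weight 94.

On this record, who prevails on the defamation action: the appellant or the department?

Stage 1 (appellant, clear and convincing evidence, weight is at least 75): (a) net 85−4=81 ≥ 75 — meets; (b) net 94−19=75 ≥ 75 — meets; (c) net 92−12=80 ≥ 75 — meets.
  Stage 1 is satisfied; the onus moves to the department.
Stage 2 (department, clear and convincing evidence, weight is at least 75): (d) net 95−17=78 ≥ 75 — meets.
  The department carries the last stage.
Every stage carried; the department prevails.

department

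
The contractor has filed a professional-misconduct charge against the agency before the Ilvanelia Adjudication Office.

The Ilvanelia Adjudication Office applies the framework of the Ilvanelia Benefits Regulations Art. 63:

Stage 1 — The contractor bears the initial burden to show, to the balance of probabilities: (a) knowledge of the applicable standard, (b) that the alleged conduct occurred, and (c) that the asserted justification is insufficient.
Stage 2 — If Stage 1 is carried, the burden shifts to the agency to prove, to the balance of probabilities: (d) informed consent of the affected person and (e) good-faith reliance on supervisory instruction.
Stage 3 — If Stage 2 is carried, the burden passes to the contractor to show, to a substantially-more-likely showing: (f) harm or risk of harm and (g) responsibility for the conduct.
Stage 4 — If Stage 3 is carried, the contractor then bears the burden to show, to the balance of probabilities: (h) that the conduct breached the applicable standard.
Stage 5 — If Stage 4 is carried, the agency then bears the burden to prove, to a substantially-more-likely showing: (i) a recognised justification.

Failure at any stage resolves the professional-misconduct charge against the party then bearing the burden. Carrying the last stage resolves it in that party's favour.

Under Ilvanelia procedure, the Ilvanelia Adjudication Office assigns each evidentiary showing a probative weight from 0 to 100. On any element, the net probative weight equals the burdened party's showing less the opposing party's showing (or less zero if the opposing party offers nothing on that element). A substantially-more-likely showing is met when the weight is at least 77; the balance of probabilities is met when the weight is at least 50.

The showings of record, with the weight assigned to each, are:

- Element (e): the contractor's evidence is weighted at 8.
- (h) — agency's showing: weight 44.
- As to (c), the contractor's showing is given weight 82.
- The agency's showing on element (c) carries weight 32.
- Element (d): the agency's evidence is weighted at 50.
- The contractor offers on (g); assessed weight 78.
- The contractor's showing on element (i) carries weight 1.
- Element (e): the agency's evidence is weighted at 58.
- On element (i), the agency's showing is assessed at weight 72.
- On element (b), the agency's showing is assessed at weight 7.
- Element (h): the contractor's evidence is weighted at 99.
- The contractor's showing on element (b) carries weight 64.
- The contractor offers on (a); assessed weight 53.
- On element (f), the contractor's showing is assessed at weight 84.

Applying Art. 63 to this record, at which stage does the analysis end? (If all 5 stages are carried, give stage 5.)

stage 5

Stage 1 — burden on contractor; standard: the balance of probabilities (weight is at least 50).
    (a): 53 ≥ 50 [met]
    (b): 64 − 7 = 57 ≥ 50 [met]
    (c): 82 − 32 = 50 ≥ 50 [met]
  The contractor carries Stage 1; the agency now bears the burden.
Stage 2 — burden on agency; standard: the balance of probabilities (weight is at least 50).
    (d): 50 ≥ 50 [met]
    (e): 58 − 8 = 50 ≥ 50 [met]
  All elements met. The burden passes to the contractor.
Stage 3 — burden on contractor; standard: a substantially-more-likely showing (weight is at least 77).
    (f): 84 ≥ 77 [met]
    (g): 78 ≥ 77 [met]
  All elements met. The contractor retains the burden for Stage 4.
Stage 4 — burden on contractor; standard: the balance of probabilities (weight is at least 50).
    (h): 99 − 44 = 55 ≥ 50 [met]
  All elements met. The burden passes to the agency.
Stage 5 — burden on agency; standard: a substantially-more-likely showing (weight is at least 77).
    (i): 72 − 1 = 71 < 77 [not met]
  The agency does not carry Stage 5.
The analysis ends at Stage 5; the contractor prevails.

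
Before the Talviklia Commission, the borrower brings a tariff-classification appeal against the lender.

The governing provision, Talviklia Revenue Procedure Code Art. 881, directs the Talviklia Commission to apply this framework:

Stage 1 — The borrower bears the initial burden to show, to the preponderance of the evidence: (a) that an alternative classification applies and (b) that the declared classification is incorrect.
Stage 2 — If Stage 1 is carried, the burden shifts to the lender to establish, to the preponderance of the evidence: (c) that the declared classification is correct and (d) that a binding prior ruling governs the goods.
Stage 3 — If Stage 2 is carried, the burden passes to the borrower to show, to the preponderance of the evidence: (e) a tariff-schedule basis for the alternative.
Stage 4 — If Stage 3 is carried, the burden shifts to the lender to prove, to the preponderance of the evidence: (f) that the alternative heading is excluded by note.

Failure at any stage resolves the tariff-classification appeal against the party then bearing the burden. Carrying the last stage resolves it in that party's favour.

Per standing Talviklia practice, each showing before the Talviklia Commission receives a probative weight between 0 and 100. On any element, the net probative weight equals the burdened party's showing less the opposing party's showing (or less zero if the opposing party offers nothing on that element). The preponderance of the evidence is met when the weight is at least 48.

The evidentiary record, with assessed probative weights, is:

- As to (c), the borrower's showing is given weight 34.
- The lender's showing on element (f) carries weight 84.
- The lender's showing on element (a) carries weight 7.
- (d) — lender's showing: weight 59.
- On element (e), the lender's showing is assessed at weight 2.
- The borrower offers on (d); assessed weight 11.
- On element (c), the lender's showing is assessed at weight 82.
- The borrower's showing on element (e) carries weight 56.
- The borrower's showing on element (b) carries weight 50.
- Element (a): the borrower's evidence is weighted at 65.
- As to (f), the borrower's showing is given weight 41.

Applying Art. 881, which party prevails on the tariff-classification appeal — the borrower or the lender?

At Stage 1 the borrower must meet the preponderance of the evidence (weight is at least 48): on (a) the weight is 65 less the opposing 7 gives net 58, ≥ 48, so (a) meets the standard; on (b) the weight is 50, which does reach 48, so (b) meets the standard.
  All elements met. The burden passes to the lender.
At Stage 2 the lender must meet the preponderance of the evidence (weight is at least 48): on (c) the weight is 82 less the opposing 34 gives net 48, which does reach 48, so (c) meets the standard; on (d) the weight is 59 less the opposing 11 gives net 48, ≥ 48, so (d) meets the standard.
  The lender carries Stage 2; the borrower now bears the burden.
At Stage 3 the borrower must meet the preponderance of the evidence (weight is at least 48): on (e) the weight is 56 less the opposing 2 gives net 54, which does reach 48, so (e) meets the standard.
  The borrower carries Stage 3; the lender now bears the burden.
At Stage 4 the lender must meet the preponderance of the evidence (weight is at least 48): on (f) the weight is 84 less the opposing 41 gives net 43, < 48, so (f) does not meet the standard.
  The lender does not carry Stage 4.
The analysis ends at Stage 4; the borrower prevails.

borrower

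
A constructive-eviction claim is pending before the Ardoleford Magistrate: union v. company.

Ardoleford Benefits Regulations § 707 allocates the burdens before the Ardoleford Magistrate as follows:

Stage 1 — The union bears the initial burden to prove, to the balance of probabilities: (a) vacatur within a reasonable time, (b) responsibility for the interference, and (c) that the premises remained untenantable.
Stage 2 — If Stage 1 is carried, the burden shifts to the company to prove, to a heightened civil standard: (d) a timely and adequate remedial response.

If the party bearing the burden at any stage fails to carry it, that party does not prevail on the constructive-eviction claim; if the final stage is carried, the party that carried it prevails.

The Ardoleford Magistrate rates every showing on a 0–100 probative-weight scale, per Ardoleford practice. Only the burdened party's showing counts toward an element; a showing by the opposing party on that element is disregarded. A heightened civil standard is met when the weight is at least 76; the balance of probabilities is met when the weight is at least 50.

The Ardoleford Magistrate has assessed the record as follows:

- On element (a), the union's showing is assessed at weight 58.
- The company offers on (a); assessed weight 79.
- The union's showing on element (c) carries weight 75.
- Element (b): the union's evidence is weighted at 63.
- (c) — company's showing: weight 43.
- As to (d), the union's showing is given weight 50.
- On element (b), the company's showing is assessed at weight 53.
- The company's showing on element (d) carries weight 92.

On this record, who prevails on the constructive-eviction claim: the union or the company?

At Stage 1 the union must meet the balance of probabilities (weight is at least 50): on (a) the weight is 58 (the company's 79 is given no effect), which does reach 50, so (a) meets the standard; on (b) the weight is 63 (the company's 53 is given no effect), ≥ 50, so (b) meets the standard; on (c) the weight is 75 (the company's 43 is given no effect), ≥ 50, so (c) meets the standard.
  All elements met. The burden passes to the company.
At Stage 2 the company must meet a heightened civil standard (weight is at least 76): on (d) the weight is 92 (the union's 50 is given no effect), which does reach 76, so (d) meets the standard.
  All elements met at the final stage.
Every stage carried; the company prevails.

company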